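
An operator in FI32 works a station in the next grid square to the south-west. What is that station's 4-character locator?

FI21

Longitude square 3; −1 → 2.
Latitude square 2; −1 → 1.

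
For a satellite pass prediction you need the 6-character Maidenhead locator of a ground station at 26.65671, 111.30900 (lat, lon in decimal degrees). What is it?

Offset from 180°W / 90°S: lon 291.3090°, lat 116.6567°.
Field (20°×10°, letters A–R): lon ⌊291.3090/20⌋ = 14 → O; lat ⌊116.6567/10⌋ = 11 → L.
Square (2°×1°, digits 0–9): lon ⌊11.3090/2⌋ = 5; lat ⌊6.6567/1⌋ = 6.
Subsquare (5′×2.5′, letters a–x): lon ⌊1.3090/0.0833333⌋ = 15 → p; lat ⌊0.6567/0.0416667⌋ = 15 → p.

OL56pp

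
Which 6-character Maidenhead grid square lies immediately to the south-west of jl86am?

JL76xl

Longitude subsquare a = 0; −1 → -1, wraps to 23 = x, carry into square.
Longitude square 8; −1 → 7.
Latitude subsquare m = 12; −1 → 11 = l.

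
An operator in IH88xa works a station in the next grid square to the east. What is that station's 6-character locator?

IH98aa

Longitude subsquare x = 23; +1 → 24, wraps to 0 = a, carry into square.
Longitude square 8; +1 → 9.
The latitude characters are unchanged.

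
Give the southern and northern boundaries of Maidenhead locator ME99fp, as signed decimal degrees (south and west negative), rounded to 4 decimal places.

-40.3750, -40.3333

Field M=12, E=4: +12·20° lon, +4·10° lat → SW at lon 60°, lat -50°.
Square 9, 9: +9·2° lon, +9·1° lat → SW at lon 78°, lat -41°.
Subsquare f=5, p=15: +5·0.0833333° lon, +15·0.0416667° lat → SW at lon 78.4167°, lat -40.375°.
Cell spans 0.0833333° lon × 0.0416667° lat.
south -40.3750, north -40.3333.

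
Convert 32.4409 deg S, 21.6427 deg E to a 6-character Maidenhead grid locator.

KF07tn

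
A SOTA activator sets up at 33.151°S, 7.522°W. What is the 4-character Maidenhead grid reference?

IF66

Offset from 180°W / 90°S: lon 172.48°, lat 56.85°.
Field: 172.48/20 → 8 → I, 56.85/10 → 5 → F; chars IF.
Square: 12.48/2 → 6, 6.85/1 → 6; chars 66.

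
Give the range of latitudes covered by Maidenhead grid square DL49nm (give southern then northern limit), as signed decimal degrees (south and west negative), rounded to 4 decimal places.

Field D=3, L=11: +3·20° lon, +11·10° lat → SW at lon -120°, lat 20°.
Square 4, 9: +4·2° lon, +9·1° lat → SW at lon -112°, lat 29°.
Subsquare n=13, m=12: +13·0.0833333° lon, +12·0.0416667° lat → SW at lon -110.917°, lat 29.5°.
Cell spans 0.0833333° lon × 0.0416667° lat.
south 29.5000, north 29.5417.

29.5000, 29.5417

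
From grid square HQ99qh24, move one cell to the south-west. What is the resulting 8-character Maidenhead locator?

Longitude extended square 2; −1 → 1.
Latitude extended square 4; −1 → 3.

HQ99qh13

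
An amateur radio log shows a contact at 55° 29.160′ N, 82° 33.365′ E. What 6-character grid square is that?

NO15gl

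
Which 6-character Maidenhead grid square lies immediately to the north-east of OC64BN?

OC64co

Longitude subsquare b = 1; +1 → 2 = c.
Latitude subsquare n = 13; +1 → 14 = o.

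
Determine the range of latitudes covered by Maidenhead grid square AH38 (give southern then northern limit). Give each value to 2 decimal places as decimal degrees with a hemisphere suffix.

12.00° S, 11.00° S

Field A=0, H=7: +0·20° lon, +7·10° lat → SW at lon -180°, lat -20°.
Square 3, 8: +3·2° lon, +8·1° lat → SW at lon -174°, lat -12°.
Cell spans 2° lon × 1° lat.
south 12.00° S, north 11.00° S.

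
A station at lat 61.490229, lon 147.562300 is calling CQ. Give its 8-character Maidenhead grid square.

QP31sl77

Shift to the Maidenhead origin (180°W, 90°S): lon 327.56230, lat 151.49023.
Field: lon ⌊327.56230/20⌋ = 16 → Q; lat ⌊151.49023/10⌋ = 15 → P.
Square: lon ⌊7.56230/2⌋ = 3; lat ⌊1.49023/1⌋ = 1.
Subsquare: lon ⌊1.56230/0.0833333⌋ = 18 → s; lat ⌊0.49023/0.0416667⌋ = 11 → l.
Extended square: lon ⌊0.06230/0.00833333⌋ = 7; lat ⌊0.03190/0.00416667⌋ = 7.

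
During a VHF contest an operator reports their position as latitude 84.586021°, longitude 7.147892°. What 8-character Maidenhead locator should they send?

Shift to the Maidenhead origin (180°W, 90°S): lon 187.14789, lat 174.58602.
Field (20°×10°, letters A–R): 187.14789/20 → 9 → J, 174.58602/10 → 17 → R; chars JR.
Square (2°×1°, digits 0–9): 7.14789/2 → 3, 4.58602/1 → 4; chars 34.
Subsquare (5′×2.5′, letters a–x): 1.14789/0.0833333 → 13 → n, 0.58602/0.0416667 → 14 → o; chars no.
Extended square (30″×15″, digits 0–9): 0.06456/0.00833333 → 7, 0.00269/0.00416667 → 0; chars 70.

JR34no70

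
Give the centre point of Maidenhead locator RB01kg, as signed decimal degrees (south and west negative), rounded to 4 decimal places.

-78.7292, 160.8750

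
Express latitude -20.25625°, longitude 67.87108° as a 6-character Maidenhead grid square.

MG39wr

Add 180° to longitude and 90° to latitude: 247.8711, 69.7438.
Field (20°×10°, letters A–R): 247.8711/20 → 12 → M, 69.7438/10 → 6 → G; chars MG.
Square (2°×1°, digits 0–9): 7.8711/2 → 3, 9.7438/1 → 9; chars 39.
Subsquare (5′×2.5′, letters a–x): 1.8711/0.0833333 → 22 → w, 0.7438/0.0416667 → 17 → r; chars wr.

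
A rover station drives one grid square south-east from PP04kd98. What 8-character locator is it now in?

Longitude extended square 9; +1 → 10, wraps to 0, carry into subsquare.
Longitude subsquare k = 10; +1 → 11 = l.
Latitude extended square 8; −1 → 7.

PP04ld07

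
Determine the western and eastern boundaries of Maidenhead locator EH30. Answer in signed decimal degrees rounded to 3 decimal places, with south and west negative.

-94.000, -92.000

Field E=4, H=7: +4·20° lon, +7·10° lat → SW at lon -100°, lat -20°.
Square 3, 0: +3·2° lon, +0·1° lat → SW at lon -94°, lat -20°.
Cell spans 2° lon × 1° lat.
west -94.000, east -92.000.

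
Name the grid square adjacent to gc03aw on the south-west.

Longitude subsquare a = 0; −1 → -1, wraps to 23 = x, carry into square.
Longitude square 0; −1 → -1, wraps to 9, carry into field.
Longitude field G = 6; −1 → 5 = F.
Latitude subsquare w = 22; −1 → 21 = v.

FC93xv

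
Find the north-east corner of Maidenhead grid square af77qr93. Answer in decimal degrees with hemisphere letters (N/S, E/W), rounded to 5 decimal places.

32.27500° S, 164.58333° W

Field A=0, F=5: +0·20° lon, +5·10° lat → SW at lon -180°, lat -40°.
Square 7, 7: +7·2° lon, +7·1° lat → SW at lon -166°, lat -33°.
Subsquare q=16, r=17: +16·0.0833333° lon, +17·0.0416667° lat → SW at lon -164.667°, lat -32.2917°.
Extended square 9, 3: +9·0.00833333° lon, +3·0.00416667° lat → SW at lon -164.592°, lat -32.2792°.
Cell spans 0.00833333° lon × 0.00416667° lat. NE corner is SW corner plus one full cell.
latitude 32.27500° S, longitude 164.58333° W.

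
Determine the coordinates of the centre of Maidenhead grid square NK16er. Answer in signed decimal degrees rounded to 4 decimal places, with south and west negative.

16.7292, 82.3750

Field N=13, K=10: +13·20° lon, +10·10° lat → SW at lon 80°, lat 10°.
Square 1, 6: +1·2° lon, +6·1° lat → SW at lon 82°, lat 16°.
Subsquare e=4, r=17: +4·0.0833333° lon, +17·0.0416667° lat → SW at lon 82.3333°, lat 16.7083°.
Cell spans 0.0833333° lon × 0.0416667° lat. Centre is SW corner plus half of each.
latitude 16.7292, longitude 82.3750.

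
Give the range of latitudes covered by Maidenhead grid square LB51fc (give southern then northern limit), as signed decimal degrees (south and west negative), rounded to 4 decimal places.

-78.9167, -78.8750

Field L=11, B=1: +11·20° lon, +1·10° lat → SW at lon 40°, lat -80°.
Square 5, 1: +5·2° lon, +1·1° lat → SW at lon 50°, lat -79°.
Subsquare f=5, c=2: +5·0.0833333° lon, +2·0.0416667° lat → SW at lon 50.4167°, lat -78.9167°.
Cell spans 0.0833333° lon × 0.0416667° lat.
south -78.9167, north -78.8750.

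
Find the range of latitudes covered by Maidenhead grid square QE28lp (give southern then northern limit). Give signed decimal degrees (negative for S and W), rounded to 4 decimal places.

Field Q=16, E=4: +16·20° lon, +4·10° lat → SW at lon 140°, lat -50°.
Square 2, 8: +2·2° lon, +8·1° lat → SW at lon 144°, lat -42°.
Subsquare l=11, p=15: +11·0.0833333° lon, +15·0.0416667° lat → SW at lon 144.917°, lat -41.375°.
Cell spans 0.0833333° lon × 0.0416667° lat.
south -41.3750, north -41.3333.

-41.3750, -41.3333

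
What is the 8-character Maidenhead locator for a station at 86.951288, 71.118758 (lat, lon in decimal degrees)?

MR56nw48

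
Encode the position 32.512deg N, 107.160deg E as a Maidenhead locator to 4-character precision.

Add 180° to longitude and 90° to latitude: 287.16, 122.51.
Field: 287.16/20 → 14 → O, 122.51/10 → 12 → M; chars OM.
Square: 7.16/2 → 3, 2.51/1 → 2; chars 32.

OM32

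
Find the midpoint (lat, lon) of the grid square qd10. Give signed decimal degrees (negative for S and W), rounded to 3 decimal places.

Field Q=16, D=3: +16·20° lon, +3·10° lat → SW at lon 140°, lat -60°.
Square 1, 0: +1·2° lon, +0·1° lat → SW at lon 142°, lat -60°.
Cell spans 2° lon × 1° lat. Centre is SW corner plus half of each.
latitude -59.500, longitude 143.000.

-59.500, 143.000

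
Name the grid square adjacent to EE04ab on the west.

DE94xb

Longitude subsquare a = 0; −1 → -1, wraps to 23 = x, carry into square.
Longitude square 0; −1 → -1, wraps to 9, carry into field.
Longitude field E = 4; −1 → 3 = D.
The latitude characters are unchanged.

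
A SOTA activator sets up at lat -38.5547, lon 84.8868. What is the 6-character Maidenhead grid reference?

NF21kk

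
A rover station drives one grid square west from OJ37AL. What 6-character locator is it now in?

OJ27xl

Longitude subsquare a = 0; −1 → -1, wraps to 23 = x, carry into square.
Longitude square 3; −1 → 2.
The latitude characters are unchanged.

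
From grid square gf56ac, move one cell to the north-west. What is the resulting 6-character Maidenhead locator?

GF46xd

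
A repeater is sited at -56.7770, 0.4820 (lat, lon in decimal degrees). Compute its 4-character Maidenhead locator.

Add 180° to longitude and 90° to latitude: 180.48, 33.22.
Field: lon ⌊180.48/20⌋ = 9 → J; lat ⌊33.22/10⌋ = 3 → D.
Square: lon ⌊0.48/2⌋ = 0; lat ⌊3.22/1⌋ = 3.

JD03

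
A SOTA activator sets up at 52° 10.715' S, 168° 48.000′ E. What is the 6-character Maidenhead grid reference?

Offset from 180°W / 90°S: lon 348.8000°, lat 37.8214°.
Field (20°×10°, letters A–R): lon ⌊348.8000/20⌋ = 17 → R; lat ⌊37.8214/10⌋ = 3 → D.
Square (2°×1°, digits 0–9): lon ⌊8.8000/2⌋ = 4; lat ⌊7.8214/1⌋ = 7.
Subsquare (5′×2.5′, letters a–x): lon ⌊0.8000/0.0833333⌋ = 9 → j; lat ⌊0.8214/0.0416667⌋ = 19 → t.

RD47jt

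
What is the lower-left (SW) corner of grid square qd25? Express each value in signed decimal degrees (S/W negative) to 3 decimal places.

-55.000, 144.000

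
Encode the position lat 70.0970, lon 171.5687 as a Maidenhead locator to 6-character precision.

RQ50sc

Shift to the Maidenhead origin (180°W, 90°S): lon 351.5687, lat 160.0970.
Field: 351.5687/20 → 17 → R, 160.0970/10 → 16 → Q; chars RQ.
Square: 11.5687/2 → 5, 0.0970/1 → 0; chars 50.
Subsquare: 1.5687/0.0833333 → 18 → s, 0.0970/0.0416667 → 2 → c; chars sc.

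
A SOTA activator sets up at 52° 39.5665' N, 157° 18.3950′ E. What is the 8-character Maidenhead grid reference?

QO82pp68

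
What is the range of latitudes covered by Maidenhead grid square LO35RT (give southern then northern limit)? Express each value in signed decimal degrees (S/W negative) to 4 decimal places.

Field L=11, O=14: +11·20° lon, +14·10° lat → SW at lon 40°, lat 50°.
Square 3, 5: +3·2° lon, +5·1° lat → SW at lon 46°, lat 55°.
Subsquare r=17, t=19: +17·0.0833333° lon, +19·0.0416667° lat → SW at lon 47.4167°, lat 55.7917°.
Cell spans 0.0833333° lon × 0.0416667° lat.
south 55.7917, north 55.8333.

55.7917, 55.8333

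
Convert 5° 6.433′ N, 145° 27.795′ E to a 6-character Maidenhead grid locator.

Offset from 180°W / 90°S: lon 325.4633°, lat 95.1072°.
Field: lon ⌊325.4633/20⌋ = 16 → Q; lat ⌊95.1072/10⌋ = 9 → J.
Square: lon ⌊5.4633/2⌋ = 2; lat ⌊5.1072/1⌋ = 5.
Subsquare: lon ⌊1.4633/0.0833333⌋ = 17 → r; lat ⌊0.1072/0.0416667⌋ = 2 → c.

QJ25rc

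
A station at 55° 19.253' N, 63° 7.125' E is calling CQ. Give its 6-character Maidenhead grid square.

Shift to the Maidenhead origin (180°W, 90°S): lon 243.1188, lat 145.3209.
Field (20°×10°, letters A–R): 243.1188/20 → 12 → M, 145.3209/10 → 14 → O; chars MO.
Square (2°×1°, digits 0–9): 3.1188/2 → 1, 5.3209/1 → 5; chars 15.
Subsquare (5′×2.5′, letters a–x): 1.1188/0.0833333 → 13 → n, 0.3209/0.0416667 → 7 → h; chars nh.

MO15nh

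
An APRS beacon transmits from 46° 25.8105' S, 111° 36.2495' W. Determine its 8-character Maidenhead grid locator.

DE43en76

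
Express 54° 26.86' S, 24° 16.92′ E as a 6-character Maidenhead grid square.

Add 180° to longitude and 90° to latitude: 204.2820, 35.5523.
Field: 204.2820/20 → 10 → K, 35.5523/10 → 3 → D; chars KD.
Square: 4.2820/2 → 2, 5.5523/1 → 5; chars 25.
Subsquare: 0.2820/0.0833333 → 3 → d, 0.5523/0.0416667 → 13 → n; chars dn.

KD25dn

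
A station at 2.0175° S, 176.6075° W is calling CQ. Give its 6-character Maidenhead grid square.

Offset from 180°W / 90°S: lon 3.3925°, lat 87.9825°.
Field (20°×10°, letters A–R): lon ⌊3.3925/20⌋ = 0 → A; lat ⌊87.9825/10⌋ = 8 → I.
Square (2°×1°, digits 0–9): lon ⌊3.3925/2⌋ = 1; lat ⌊7.9825/1⌋ = 7.
Subsquare (5′×2.5′, letters a–x): lon ⌊1.3925/0.0833333⌋ = 16 → q; lat ⌊0.9825/0.0416667⌋ = 23 → x.

AI17qx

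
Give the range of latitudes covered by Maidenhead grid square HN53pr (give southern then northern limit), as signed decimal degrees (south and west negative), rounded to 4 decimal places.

Field H=7, N=13: +7·20° lon, +13·10° lat → SW at lon -40°, lat 40°.
Square 5, 3: +5·2° lon, +3·1° lat → SW at lon -30°, lat 43°.
Subsquare p=15, r=17: +15·0.0833333° lon, +17·0.0416667° lat → SW at lon -28.75°, lat 43.7083°.
Cell spans 0.0833333° lon × 0.0416667° lat.
south 43.7083, north 43.7500.

43.7083, 43.7500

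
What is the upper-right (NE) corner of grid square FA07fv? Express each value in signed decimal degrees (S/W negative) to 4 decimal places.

-82.0833, -79.5000

Field F=5, A=0: +5·20° lon, +0·10° lat → SW at lon -80°, lat -90°.
Square 0, 7: +0·2° lon, +7·1° lat → SW at lon -80°, lat -83°.
Subsquare f=5, v=21: +5·0.0833333° lon, +21·0.0416667° lat → SW at lon -79.5833°, lat -82.125°.
Cell spans 0.0833333° lon × 0.0416667° lat. NE corner is SW corner plus one full cell.
latitude -82.0833, longitude -79.5000.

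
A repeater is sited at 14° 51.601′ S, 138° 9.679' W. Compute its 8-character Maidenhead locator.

Shift to the Maidenhead origin (180°W, 90°S): lon 41.83868, lat 75.13998.
Field (20°×10°, letters A–R): lon ⌊41.83868/20⌋ = 2 → C; lat ⌊75.13998/10⌋ = 7 → H.
Square (2°×1°, digits 0–9): lon ⌊1.83868/2⌋ = 0; lat ⌊5.13998/1⌋ = 5.
Subsquare (5′×2.5′, letters a–x): lon ⌊1.83868/0.0833333⌋ = 22 → w; lat ⌊0.13998/0.0416667⌋ = 3 → d.
Extended square (30″×15″, digits 0–9): lon ⌊0.00535/0.00833333⌋ = 0; lat ⌊0.01498/0.00416667⌋ = 3.

CH05wd03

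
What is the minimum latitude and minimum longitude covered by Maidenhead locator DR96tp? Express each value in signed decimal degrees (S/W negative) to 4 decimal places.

86.6250, -100.4167

Field D=3, R=17: +3·20° lon, +17·10° lat → SW at lon -120°, lat 80°.
Square 9, 6: +9·2° lon, +6·1° lat → SW at lon -102°, lat 86°.
Subsquare t=19, p=15: +19·0.0833333° lon, +15·0.0416667° lat → SW at lon -100.417°, lat 86.625°.
latitude 86.6250, longitude -100.4167.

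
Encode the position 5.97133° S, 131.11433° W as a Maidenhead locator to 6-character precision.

Add 180° to longitude and 90° to latitude: 48.8857, 84.0287.
Field: lon ⌊48.8857/20⌋ = 2 → C; lat ⌊84.0287/10⌋ = 8 → I.
Square: lon ⌊8.8857/2⌋ = 4; lat ⌊4.0287/1⌋ = 4.
Subsquare: lon ⌊0.8857/0.0833333⌋ = 10 → k; lat ⌊0.0287/0.0416667⌋ = 0 → a.

CI44ka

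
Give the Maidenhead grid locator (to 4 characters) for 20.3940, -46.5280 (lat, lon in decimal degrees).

GL60

Shift to the Maidenhead origin (180°W, 90°S): lon 133.47, lat 110.39.
Field (20°×10°, letters A–R): lon ⌊133.47/20⌋ = 6 → G; lat ⌊110.39/10⌋ = 11 → L.
Square (2°×1°, digits 0–9): lon ⌊13.47/2⌋ = 6; lat ⌊0.39/1⌋ = 0.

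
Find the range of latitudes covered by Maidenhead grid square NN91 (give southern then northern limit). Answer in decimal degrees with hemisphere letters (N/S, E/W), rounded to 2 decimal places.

41.00° N, 42.00° N

Field N=13, N=13: +13·20° lon, +13·10° lat → SW at lon 80°, lat 40°.
Square 9, 1: +9·2° lon, +1·1° lat → SW at lon 98°, lat 41°.
Cell spans 2° lon × 1° lat.
south 41.00° N, north 42.00° N.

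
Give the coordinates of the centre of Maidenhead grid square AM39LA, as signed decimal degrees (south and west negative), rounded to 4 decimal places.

Field A=0, M=12: +0·20° lon, +12·10° lat → SW at lon -180°, lat 30°.
Square 3, 9: +3·2° lon, +9·1° lat → SW at lon -174°, lat 39°.
Subsquare l=11, a=0: +11·0.0833333° lon, +0·0.0416667° lat → SW at lon -173.083°, lat 39°.
Cell spans 0.0833333° lon × 0.0416667° lat. Centre is SW corner plus half of each.
latitude 39.0208, longitude -173.0417.

39.0208, -173.0417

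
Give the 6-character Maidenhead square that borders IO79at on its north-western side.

IO69xu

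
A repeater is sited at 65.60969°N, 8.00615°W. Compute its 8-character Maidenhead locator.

Shift to the Maidenhead origin (180°W, 90°S): lon 171.99385, lat 155.60969.
Field (20°×10°, letters A–R): 171.99385/20 → 8 → I, 155.60969/10 → 15 → P; chars IP.
Square (2°×1°, digits 0–9): 11.99385/2 → 5, 5.60969/1 → 5; chars 55.
Subsquare (5′×2.5′, letters a–x): 1.99385/0.0833333 → 23 → x, 0.60969/0.0416667 → 14 → o; chars xo.
Extended square (30″×15″, digits 0–9): 0.07718/0.00833333 → 9, 0.02636/0.00416667 → 6; chars 96.

IP55xo96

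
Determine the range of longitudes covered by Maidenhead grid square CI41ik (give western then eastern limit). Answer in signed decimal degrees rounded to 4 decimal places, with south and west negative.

-131.3333, -131.2500

Field C=2, I=8: +2·20° lon, +8·10° lat → SW at lon -140°, lat -10°.
Square 4, 1: +4·2° lon, +1·1° lat → SW at lon -132°, lat -9°.
Subsquare i=8, k=10: +8·0.0833333° lon, +10·0.0416667° lat → SW at lon -131.333°, lat -8.58333°.
Cell spans 0.0833333° lon × 0.0416667° lat.
west -131.3333, east -131.2500.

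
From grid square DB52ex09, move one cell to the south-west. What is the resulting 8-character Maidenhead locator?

Longitude extended square 0; −1 → -1, wraps to 9, carry into subsquare.
Longitude subsquare e = 4; −1 → 3 = d.
Latitude extended square 9; −1 → 8.

DB52dx98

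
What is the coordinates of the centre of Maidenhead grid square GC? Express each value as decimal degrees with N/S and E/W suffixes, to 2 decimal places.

Field G=6, C=2: +6·20° lon, +2·10° lat → SW at lon -60°, lat -70°.
Cell spans 20° lon × 10° lat. Centre is SW corner plus half of each.
latitude 65.00° S, longitude 50.00° W.

65.00° S, 50.00° W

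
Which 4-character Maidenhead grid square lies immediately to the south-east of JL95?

KL04

Longitude square 9; +1 → 10, wraps to 0, carry into field.
Longitude field J = 9; +1 → 10 = K.
Latitude square 5; −1 → 4.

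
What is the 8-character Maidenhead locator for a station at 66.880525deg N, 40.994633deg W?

GP96mv01

Offset from 180°W / 90°S: lon 139.00537°, lat 156.88053°.
Field: 139.00537/20 → 6 → G, 156.88053/10 → 15 → P; chars GP.
Square: 19.00537/2 → 9, 6.88053/1 → 6; chars 96.
Subsquare: 1.00537/0.0833333 → 12 → m, 0.88053/0.0416667 → 21 → v; chars mv.
Extended square: 0.00537/0.00833333 → 0, 0.00553/0.00416667 → 1; chars 01.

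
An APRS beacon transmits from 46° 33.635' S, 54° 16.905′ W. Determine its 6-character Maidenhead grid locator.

GE23uk

Shift to the Maidenhead origin (180°W, 90°S): lon 125.7182, lat 43.4394.
Field (20°×10°, letters A–R): 125.7182/20 → 6 → G, 43.4394/10 → 4 → E; chars GE.
Square (2°×1°, digits 0–9): 5.7182/2 → 2, 3.4394/1 → 3; chars 23.
Subsquare (5′×2.5′, letters a–x): 1.7182/0.0833333 → 20 → u, 0.4394/0.0416667 → 10 → k; chars uk.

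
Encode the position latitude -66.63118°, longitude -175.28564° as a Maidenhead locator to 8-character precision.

AC23ii58

Add 180° to longitude and 90° to latitude: 4.71436, 23.36882.
Field: lon ⌊4.71436/20⌋ = 0 → A; lat ⌊23.36882/10⌋ = 2 → C.
Square: lon ⌊4.71436/2⌋ = 2; lat ⌊3.36882/1⌋ = 3.
Subsquare: lon ⌊0.71436/0.0833333⌋ = 8 → i; lat ⌊0.36882/0.0416667⌋ = 8 → i.
Extended square: lon ⌊0.04769/0.00833333⌋ = 5; lat ⌊0.03549/0.00416667⌋ = 8.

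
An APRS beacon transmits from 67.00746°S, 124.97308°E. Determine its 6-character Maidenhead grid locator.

Add 180° to longitude and 90° to latitude: 304.9731, 22.9925.
Field (20°×10°, letters A–R): 304.9731/20 → 15 → P, 22.9925/10 → 2 → C; chars PC.
Square (2°×1°, digits 0–9): 4.9731/2 → 2, 2.9925/1 → 2; chars 22.
Subsquare (5′×2.5′, letters a–x): 0.9731/0.0833333 → 11 → l, 0.9925/0.0416667 → 23 → x; chars lx.

PC22lx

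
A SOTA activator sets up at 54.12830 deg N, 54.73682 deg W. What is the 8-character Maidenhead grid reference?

Offset from 180°W / 90°S: lon 125.26318°, lat 144.12830°.
Field: lon ⌊125.26318/20⌋ = 6 → G; lat ⌊144.12830/10⌋ = 14 → O.
Square: lon ⌊5.26318/2⌋ = 2; lat ⌊4.12830/1⌋ = 4.
Subsquare: lon ⌊1.26318/0.0833333⌋ = 15 → p; lat ⌊0.12830/0.0416667⌋ = 3 → d.
Extended square: lon ⌊0.01318/0.00833333⌋ = 1; lat ⌊0.00330/0.00416667⌋ = 0.

GO24pd10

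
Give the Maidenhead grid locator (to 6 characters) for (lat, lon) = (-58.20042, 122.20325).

Add 180° to longitude and 90° to latitude: 302.2033, 31.7996.
Field: 302.2033/20 → 15 → P, 31.7996/10 → 3 → D; chars PD.
Square: 2.2033/2 → 1, 1.7996/1 → 1; chars 11.
Subsquare: 0.2033/0.0833333 → 2 → c, 0.7996/0.0416667 → 19 → t; chars ct.

PD11ct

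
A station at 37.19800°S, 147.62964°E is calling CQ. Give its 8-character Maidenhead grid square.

QF32tt52

Offset from 180°W / 90°S: lon 327.62964°, lat 52.80200°.
Field: lon ⌊327.62964/20⌋ = 16 → Q; lat ⌊52.80200/10⌋ = 5 → F.
Square: lon ⌊7.62964/2⌋ = 3; lat ⌊2.80200/1⌋ = 2.
Subsquare: lon ⌊1.62964/0.0833333⌋ = 19 → t; lat ⌊0.80200/0.0416667⌋ = 19 → t.
Extended square: lon ⌊0.04631/0.00833333⌋ = 5; lat ⌊0.01033/0.00416667⌋ = 2.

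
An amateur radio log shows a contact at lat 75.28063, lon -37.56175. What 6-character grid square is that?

HQ15fg

Offset from 180°W / 90°S: lon 142.4382°, lat 165.2806°.
Field: lon ⌊142.4382/20⌋ = 7 → H; lat ⌊165.2806/10⌋ = 16 → Q.
Square: lon ⌊2.4382/2⌋ = 1; lat ⌊5.2806/1⌋ = 5.
Subsquare: lon ⌊0.4382/0.0833333⌋ = 5 → f; lat ⌊0.2806/0.0416667⌋ = 6 → g.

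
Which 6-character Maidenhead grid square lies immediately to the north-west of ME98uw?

Longitude subsquare u = 20; −1 → 19 = t.
Latitude subsquare w = 22; +1 → 23 = x.

ME98tx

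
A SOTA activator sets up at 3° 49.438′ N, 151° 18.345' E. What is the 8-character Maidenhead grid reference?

QJ53pt67

Add 180° to longitude and 90° to latitude: 331.30575, 93.82397.
Field: lon ⌊331.30575/20⌋ = 16 → Q; lat ⌊93.82397/10⌋ = 9 → J.
Square: lon ⌊11.30575/2⌋ = 5; lat ⌊3.82397/1⌋ = 3.
Subsquare: lon ⌊1.30575/0.0833333⌋ = 15 → p; lat ⌊0.82397/0.0416667⌋ = 19 → t.
Extended square: lon ⌊0.05575/0.00833333⌋ = 6; lat ⌊0.03230/0.00416667⌋ = 7.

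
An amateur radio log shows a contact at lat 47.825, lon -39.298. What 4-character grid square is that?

HN07

Offset from 180°W / 90°S: lon 140.70°, lat 137.82°.
Field (20°×10°, letters A–R): 140.70/20 → 7 → H, 137.82/10 → 13 → N; chars HN.
Square (2°×1°, digits 0–9): 0.70/2 → 0, 7.82/1 → 7; chars 07.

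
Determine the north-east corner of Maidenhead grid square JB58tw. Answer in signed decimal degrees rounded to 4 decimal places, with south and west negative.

Field J=9, B=1: +9·20° lon, +1·10° lat → SW at lon 0°, lat -80°.
Square 5, 8: +5·2° lon, +8·1° lat → SW at lon 10°, lat -72°.
Subsquare t=19, w=22: +19·0.0833333° lon, +22·0.0416667° lat → SW at lon 11.5833°, lat -71.0833°.
Cell spans 0.0833333° lon × 0.0416667° lat. NE corner is SW corner plus one full cell.
latitude -71.0417, longitude 11.6667.

-71.0417, 11.6667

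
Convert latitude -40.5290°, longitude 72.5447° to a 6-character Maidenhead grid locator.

Shift to the Maidenhead origin (180°W, 90°S): lon 252.5447, lat 49.4710.
Field: 252.5447/20 → 12 → M, 49.4710/10 → 4 → E; chars ME.
Square: 12.5447/2 → 6, 9.4710/1 → 9; chars 69.
Subsquare: 0.5447/0.0833333 → 6 → g, 0.4710/0.0416667 → 11 → l; chars gl.

ME69gl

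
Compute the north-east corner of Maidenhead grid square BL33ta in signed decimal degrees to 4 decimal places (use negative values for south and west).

23.0417, -152.3333

Field B=1, L=11: +1·20° lon, +11·10° lat → SW at lon -160°, lat 20°.
Square 3, 3: +3·2° lon, +3·1° lat → SW at lon -154°, lat 23°.
Subsquare t=19, a=0: +19·0.0833333° lon, +0·0.0416667° lat → SW at lon -152.417°, lat 23°.
Cell spans 0.0833333° lon × 0.0416667° lat. NE corner is SW corner plus one full cell.
latitude 23.0417, longitude -152.3333.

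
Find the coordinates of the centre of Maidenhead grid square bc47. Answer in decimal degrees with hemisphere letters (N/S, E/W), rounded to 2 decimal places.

62.50° S, 151.00° W

Field B=1, C=2: +1·20° lon, +2·10° lat → SW at lon -160°, lat -70°.
Square 4, 7: +4·2° lon, +7·1° lat → SW at lon -152°, lat -63°.
Cell spans 2° lon × 1° lat. Centre is SW corner plus half of each.
latitude 62.50° S, longitude 151.00° W.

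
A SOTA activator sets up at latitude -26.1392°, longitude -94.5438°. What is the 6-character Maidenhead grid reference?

EG23ru

Offset from 180°W / 90°S: lon 85.4562°, lat 63.8608°.
Field (20°×10°, letters A–R): 85.4562/20 → 4 → E, 63.8608/10 → 6 → G; chars EG.
Square (2°×1°, digits 0–9): 5.4562/2 → 2, 3.8608/1 → 3; chars 23.
Subsquare (5′×2.5′, letters a–x): 1.4562/0.0833333 → 17 → r, 0.8608/0.0416667 → 20 → u; chars ru.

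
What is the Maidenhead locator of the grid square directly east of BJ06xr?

Longitude subsquare x = 23; +1 → 24, wraps to 0 = a, carry into square.
Longitude square 0; +1 → 1.
The latitude characters are unchanged.

BJ16ar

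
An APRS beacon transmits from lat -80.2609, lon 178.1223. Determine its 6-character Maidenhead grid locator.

Add 180° to longitude and 90° to latitude: 358.1223, 9.7391.
Field (20°×10°, letters A–R): 358.1223/20 → 17 → R, 9.7391/10 → 0 → A; chars RA.
Square (2°×1°, digits 0–9): 18.1223/2 → 9, 9.7391/1 → 9; chars 99.
Subsquare (5′×2.5′, letters a–x): 0.1223/0.0833333 → 1 → b, 0.7391/0.0416667 → 17 → r; chars br.

RA99br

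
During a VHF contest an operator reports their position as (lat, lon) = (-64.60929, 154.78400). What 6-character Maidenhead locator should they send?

QC75jj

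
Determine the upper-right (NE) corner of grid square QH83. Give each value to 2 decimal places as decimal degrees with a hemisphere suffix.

Field Q=16, H=7: +16·20° lon, +7·10° lat → SW at lon 140°, lat -20°.
Square 8, 3: +8·2° lon, +3·1° lat → SW at lon 156°, lat -17°.
Cell spans 2° lon × 1° lat. NE corner is SW corner plus one full cell.
latitude 16.00° S, longitude 158.00° E.

16.00° S, 158.00° E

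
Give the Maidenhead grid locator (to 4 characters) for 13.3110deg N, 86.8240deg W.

EK63

Offset from 180°W / 90°S: lon 93.18°, lat 103.31°.
Field: lon ⌊93.18/20⌋ = 4 → E; lat ⌊103.31/10⌋ = 10 → K.
Square: lon ⌊13.18/2⌋ = 6; lat ⌊3.31/1⌋ = 3.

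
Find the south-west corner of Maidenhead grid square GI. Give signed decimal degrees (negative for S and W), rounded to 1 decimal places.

Field G=6, I=8: +6·20° lon, +8·10° lat → SW at lon -60°, lat -10°.
latitude -10.0, longitude -60.0.

-10.0, -60.0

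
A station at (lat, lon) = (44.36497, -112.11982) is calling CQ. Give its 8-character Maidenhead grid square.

DN34wi57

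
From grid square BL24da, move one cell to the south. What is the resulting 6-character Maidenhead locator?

BL23dx

Latitude subsquare a = 0; −1 → -1, wraps to 23 = x, carry into square.
Latitude square 4; −1 → 3.
The longitude characters are unchanged.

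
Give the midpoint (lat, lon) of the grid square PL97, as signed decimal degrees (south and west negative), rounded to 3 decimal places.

Field P=15, L=11: +15·20° lon, +11·10° lat → SW at lon 120°, lat 20°.
Square 9, 7: +9·2° lon, +7·1° lat → SW at lon 138°, lat 27°.
Cell spans 2° lon × 1° lat. Centre is SW corner plus half of each.
latitude 27.500, longitude 139.000.

27.500, 139.000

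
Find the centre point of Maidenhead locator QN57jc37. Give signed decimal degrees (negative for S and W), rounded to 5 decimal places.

Field Q=16, N=13: +16·20° lon, +13·10° lat → SW at lon 140°, lat 40°.
Square 5, 7: +5·2° lon, +7·1° lat → SW at lon 150°, lat 47°.
Subsquare j=9, c=2: +9·0.0833333° lon, +2·0.0416667° lat → SW at lon 150.75°, lat 47.0833°.
Extended square 3, 7: +3·0.00833333° lon, +7·0.00416667° lat → SW at lon 150.775°, lat 47.1125°.
Cell spans 0.00833333° lon × 0.00416667° lat. Centre is SW corner plus half of each.
latitude 47.11458, longitude 150.77917.

47.11458, 150.77917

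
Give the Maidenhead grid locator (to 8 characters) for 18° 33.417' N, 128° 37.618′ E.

PK48hn53

Offset from 180°W / 90°S: lon 308.62697°, lat 108.55695°.
Field (20°×10°, letters A–R): lon ⌊308.62697/20⌋ = 15 → P; lat ⌊108.55695/10⌋ = 10 → K.
Square (2°×1°, digits 0–9): lon ⌊8.62697/2⌋ = 4; lat ⌊8.55695/1⌋ = 8.
Subsquare (5′×2.5′, letters a–x): lon ⌊0.62697/0.0833333⌋ = 7 → h; lat ⌊0.55695/0.0416667⌋ = 13 → n.
Extended square (30″×15″, digits 0–9): lon ⌊0.04363/0.00833333⌋ = 5; lat ⌊0.01528/0.00416667⌋ = 3.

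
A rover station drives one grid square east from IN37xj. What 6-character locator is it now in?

Longitude subsquare x = 23; +1 → 24, wraps to 0 = a, carry into square.
Longitude square 3; +1 → 4.
The latitude characters are unchanged.

IN47aj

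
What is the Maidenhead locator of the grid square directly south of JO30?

JN39

Latitude square 0; −1 → -1, wraps to 9, carry into field.
Latitude field O = 14; −1 → 13 = N.
The longitude characters are unchanged.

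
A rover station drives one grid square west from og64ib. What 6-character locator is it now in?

Longitude subsquare i = 8; −1 → 7 = h.
The latitude characters are unchanged.

OG64hb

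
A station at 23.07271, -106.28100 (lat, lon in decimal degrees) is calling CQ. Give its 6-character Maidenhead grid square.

DL63ub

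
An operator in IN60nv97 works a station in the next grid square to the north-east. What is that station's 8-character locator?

IN60ov08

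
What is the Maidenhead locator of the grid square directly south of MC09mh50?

Latitude extended square 0; −1 → -1, wraps to 9, carry into subsquare.
Latitude subsquare h = 7; −1 → 6 = g.
The longitude characters are unchanged.

MC09mg59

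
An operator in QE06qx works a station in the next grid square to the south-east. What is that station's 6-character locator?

QE06rw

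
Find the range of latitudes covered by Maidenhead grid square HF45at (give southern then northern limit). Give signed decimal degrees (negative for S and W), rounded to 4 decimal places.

Field H=7, F=5: +7·20° lon, +5·10° lat → SW at lon -40°, lat -40°.
Square 4, 5: +4·2° lon, +5·1° lat → SW at lon -32°, lat -35°.
Subsquare a=0, t=19: +0·0.0833333° lon, +19·0.0416667° lat → SW at lon -32°, lat -34.2083°.
Cell spans 0.0833333° lon × 0.0416667° lat.
south -34.2083, north -34.1667.

-34.2083, -34.1667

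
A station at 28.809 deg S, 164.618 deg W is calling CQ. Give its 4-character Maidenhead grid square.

Offset from 180°W / 90°S: lon 15.38°, lat 61.19°.
Field (20°×10°, letters A–R): 15.38/20 → 0 → A, 61.19/10 → 6 → G; chars AG.
Square (2°×1°, digits 0–9): 15.38/2 → 7, 1.19/1 → 1; chars 71.

AG71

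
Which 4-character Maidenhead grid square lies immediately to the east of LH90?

Longitude square 9; +1 → 10, wraps to 0, carry into field.
Longitude field L = 11; +1 → 12 = M.
The latitude characters are unchanged.

MH00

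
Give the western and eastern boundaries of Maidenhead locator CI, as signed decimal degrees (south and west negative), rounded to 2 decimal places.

-140.00, -120.00

Field C=2, I=8: +2·20° lon, +8·10° lat → SW at lon -140°, lat -10°.
Cell spans 20° lon × 10° lat.
west -140.00, east -120.00.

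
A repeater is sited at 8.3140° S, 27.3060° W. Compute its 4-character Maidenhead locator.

Shift to the Maidenhead origin (180°W, 90°S): lon 152.69, lat 81.69.
Field (20°×10°, letters A–R): 152.69/20 → 7 → H, 81.69/10 → 8 → I; chars HI.
Square (2°×1°, digits 0–9): 12.69/2 → 6, 1.69/1 → 1; chars 61.

HI61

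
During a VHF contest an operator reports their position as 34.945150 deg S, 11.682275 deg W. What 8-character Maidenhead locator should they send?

Shift to the Maidenhead origin (180°W, 90°S): lon 168.31772, lat 55.05485.
Field: lon ⌊168.31772/20⌋ = 8 → I; lat ⌊55.05485/10⌋ = 5 → F.
Square: lon ⌊8.31772/2⌋ = 4; lat ⌊5.05485/1⌋ = 5.
Subsquare: lon ⌊0.31772/0.0833333⌋ = 3 → d; lat ⌊0.05485/0.0416667⌋ = 1 → b.
Extended square: lon ⌊0.06772/0.00833333⌋ = 8; lat ⌊0.01318/0.00416667⌋ = 3.

IF45db83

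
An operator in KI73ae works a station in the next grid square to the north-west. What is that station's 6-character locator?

KI63xf

Longitude subsquare a = 0; −1 → -1, wraps to 23 = x, carry into square.
Longitude square 7; −1 → 6.
Latitude subsquare e = 4; +1 → 5 = f.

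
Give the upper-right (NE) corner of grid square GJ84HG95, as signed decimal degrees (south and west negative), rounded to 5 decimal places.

4.27500, -43.33333

Field G=6, J=9: +6·20° lon, +9·10° lat → SW at lon -60°, lat 0°.
Square 8, 4: +8·2° lon, +4·1° lat → SW at lon -44°, lat 4°.
Subsquare h=7, g=6: +7·0.0833333° lon, +6·0.0416667° lat → SW at lon -43.4167°, lat 4.25°.
Extended square 9, 5: +9·0.00833333° lon, +5·0.00416667° lat → SW at lon -43.3417°, lat 4.27083°.
Cell spans 0.00833333° lon × 0.00416667° lat. NE corner is SW corner plus one full cell.
latitude 4.27500, longitude -43.33333.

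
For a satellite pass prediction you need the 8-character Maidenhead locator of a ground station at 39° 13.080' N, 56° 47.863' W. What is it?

Add 180° to longitude and 90° to latitude: 123.20228, 129.21800.
Field: 123.20228/20 → 6 → G, 129.21800/10 → 12 → M; chars GM.
Square: 3.20228/2 → 1, 9.21800/1 → 9; chars 19.
Subsquare: 1.20228/0.0833333 → 14 → o, 0.21800/0.0416667 → 5 → f; chars of.
Extended square: 0.03562/0.00833333 → 4, 0.00967/0.00416667 → 2; chars 42.

GM19of42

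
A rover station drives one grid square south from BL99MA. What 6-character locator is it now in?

BL98mx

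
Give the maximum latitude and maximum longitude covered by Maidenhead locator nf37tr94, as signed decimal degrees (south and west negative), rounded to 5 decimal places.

-32.27083, 87.66667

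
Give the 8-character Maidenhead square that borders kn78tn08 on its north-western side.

KN78sn99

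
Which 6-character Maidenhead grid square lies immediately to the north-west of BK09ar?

AK99xs

Longitude subsquare a = 0; −1 → -1, wraps to 23 = x, carry into square.
Longitude square 0; −1 → -1, wraps to 9, carry into field.
Longitude field B = 1; −1 → 0 = A.
Latitude subsquare r = 17; +1 → 18 = s.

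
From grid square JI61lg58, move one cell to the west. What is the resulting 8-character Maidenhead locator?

JI61lg48

Longitude extended square 5; −1 → 4.
The latitude characters are unchanged.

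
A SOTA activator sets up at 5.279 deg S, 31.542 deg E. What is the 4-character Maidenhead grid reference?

KI54

Add 180° to longitude and 90° to latitude: 211.54, 84.72.
Field: 211.54/20 → 10 → K, 84.72/10 → 8 → I; chars KI.
Square: 11.54/2 → 5, 4.72/1 → 4; chars 54.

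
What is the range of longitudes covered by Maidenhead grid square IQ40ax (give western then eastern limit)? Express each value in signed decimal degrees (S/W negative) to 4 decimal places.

-12.0000, -11.9167

Field I=8, Q=16: +8·20° lon, +16·10° lat → SW at lon -20°, lat 70°.
Square 4, 0: +4·2° lon, +0·1° lat → SW at lon -12°, lat 70°.
Subsquare a=0, x=23: +0·0.0833333° lon, +23·0.0416667° lat → SW at lon -12°, lat 70.9583°.
Cell spans 0.0833333° lon × 0.0416667° lat.
west -12.0000, east -11.9167.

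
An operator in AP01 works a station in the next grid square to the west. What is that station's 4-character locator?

RP91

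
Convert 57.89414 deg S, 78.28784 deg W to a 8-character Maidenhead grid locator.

Add 180° to longitude and 90° to latitude: 101.71216, 32.10586.
Field: 101.71216/20 → 5 → F, 32.10586/10 → 3 → D; chars FD.
Square: 1.71216/2 → 0, 2.10586/1 → 2; chars 02.
Subsquare: 1.71216/0.0833333 → 20 → u, 0.10586/0.0416667 → 2 → c; chars uc.
Extended square: 0.04549/0.00833333 → 5, 0.02253/0.00416667 → 5; chars 55.

FD02uc55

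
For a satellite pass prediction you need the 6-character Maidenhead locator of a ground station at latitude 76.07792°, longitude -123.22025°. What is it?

CQ86jb

Shift to the Maidenhead origin (180°W, 90°S): lon 56.7798, lat 166.0779.
Field (20°×10°, letters A–R): 56.7798/20 → 2 → C, 166.0779/10 → 16 → Q; chars CQ.
Square (2°×1°, digits 0–9): 16.7798/2 → 8, 6.0779/1 → 6; chars 86.
Subsquare (5′×2.5′, letters a–x): 0.7798/0.0833333 → 9 → j, 0.0779/0.0416667 → 1 → b; chars jb.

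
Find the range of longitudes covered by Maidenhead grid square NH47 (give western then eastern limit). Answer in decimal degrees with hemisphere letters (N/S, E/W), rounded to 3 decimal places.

88.000° E, 90.000° E

Field N=13, H=7: +13·20° lon, +7·10° lat → SW at lon 80°, lat -20°.
Square 4, 7: +4·2° lon, +7·1° lat → SW at lon 88°, lat -13°.
Cell spans 2° lon × 1° lat.
west 88.000° E, east 90.000° E.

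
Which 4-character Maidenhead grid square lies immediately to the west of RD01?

Longitude square 0; −1 → -1, wraps to 9, carry into field.
Longitude field R = 17; −1 → 16 = Q.
The latitude characters are unchanged.

QD91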